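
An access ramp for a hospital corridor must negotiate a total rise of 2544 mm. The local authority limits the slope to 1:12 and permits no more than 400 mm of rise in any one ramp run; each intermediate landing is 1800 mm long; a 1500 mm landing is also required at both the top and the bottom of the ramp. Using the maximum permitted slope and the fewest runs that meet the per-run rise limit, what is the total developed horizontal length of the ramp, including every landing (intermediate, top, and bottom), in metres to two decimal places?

At most 400 each: 2544/400 = 6.36, giving 7 ramp runs. That means 6 intermediate landings.
Horizontal run for 2544 mm of rise at 1:12 is 2544 × 12 = 30528 mm.
Intermediate landings: 6 × 1800 = 10800 mm.
Top and bottom landings: 2 × 1500 = 3000 mm.
Total = 30528 + 10800 + 3000 = 44328 mm.
= 44.33 m.

44.33 m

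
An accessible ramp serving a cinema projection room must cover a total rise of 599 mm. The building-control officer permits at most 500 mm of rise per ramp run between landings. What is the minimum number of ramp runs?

599 / 500 = 1.198 → round up to 2 ramp runs.

2 runs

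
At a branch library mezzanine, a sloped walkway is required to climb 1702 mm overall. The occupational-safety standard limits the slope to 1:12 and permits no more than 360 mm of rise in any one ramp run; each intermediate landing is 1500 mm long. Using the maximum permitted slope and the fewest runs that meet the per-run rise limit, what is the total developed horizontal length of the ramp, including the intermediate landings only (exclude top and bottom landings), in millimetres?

26424 mm

1702 / 360 = 4.73, so 5 ramp runs are needed. That means 4 intermediate landings.
Ramp run (horizontal) at 1:12: 1702 × 12 = 20424 mm.
Intermediate landings: 4 × 1500 = 6000 mm.
Total developed length = 20424 + 6000 = 26424 mm.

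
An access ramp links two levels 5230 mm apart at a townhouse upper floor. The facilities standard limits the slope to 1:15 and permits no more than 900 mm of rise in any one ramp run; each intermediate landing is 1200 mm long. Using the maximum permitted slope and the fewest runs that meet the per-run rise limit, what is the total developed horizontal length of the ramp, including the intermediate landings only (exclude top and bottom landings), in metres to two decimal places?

84.45 m

⌈5230/900⌉ = 6 ramp runs. That means 5 intermediate landings.
Ramp run (horizontal) at 1:15: 5230 × 15 = 78450 mm.
5 intermediate landings contribute 5 × 1200 = 6000 mm.
Developed length = 78450 + 6000 = 84450 mm.
= 84.45 m.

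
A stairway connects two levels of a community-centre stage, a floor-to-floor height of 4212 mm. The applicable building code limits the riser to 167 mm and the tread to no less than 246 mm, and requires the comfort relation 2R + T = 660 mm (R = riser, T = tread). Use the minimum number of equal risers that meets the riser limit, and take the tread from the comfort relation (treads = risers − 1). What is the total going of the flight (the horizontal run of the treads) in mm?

8400 mm

4212 / 167 = 25.22, so 26 risers are needed.
Each riser is 4212/26 = 162 mm (≤ 167 mm).
T = 660 − 2·162 = 336 mm, which satisfies the 246 mm minimum.
Treads = 26 − 1 = 25; going = 25 × 336 = 8400 mm.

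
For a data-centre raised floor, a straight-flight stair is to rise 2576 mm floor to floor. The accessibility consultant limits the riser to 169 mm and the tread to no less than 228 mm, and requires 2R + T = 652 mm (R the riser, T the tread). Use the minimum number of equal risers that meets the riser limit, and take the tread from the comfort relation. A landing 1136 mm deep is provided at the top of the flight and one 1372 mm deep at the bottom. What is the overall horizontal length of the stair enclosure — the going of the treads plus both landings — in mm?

7458 mm

2576 / 169 = 15.24, so 16 risers are needed.
Riser R = 2576 / 16 = 161 mm, within the 169 mm limit.
T = 652 − 2·161 = 330 mm, which satisfies the 228 mm minimum.
16 risers give 15 treads; going = 15 × 330 = 4950 mm.
Enclosure = 4950 + 1136 + 1372 = 7458 mm.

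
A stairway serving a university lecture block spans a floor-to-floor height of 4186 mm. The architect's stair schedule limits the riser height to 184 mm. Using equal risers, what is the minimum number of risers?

23 risers

4186 / 184 = 22.75, so 23 risers are needed.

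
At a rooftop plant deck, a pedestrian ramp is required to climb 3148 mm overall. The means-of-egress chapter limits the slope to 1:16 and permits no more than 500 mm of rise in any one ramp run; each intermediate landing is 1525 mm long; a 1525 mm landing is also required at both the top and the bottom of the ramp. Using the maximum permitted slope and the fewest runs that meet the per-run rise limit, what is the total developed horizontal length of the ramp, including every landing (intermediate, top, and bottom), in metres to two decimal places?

3148 / 500 = 6.30, so 7 ramp runs are needed. That means 6 intermediate landings.
Horizontal run for 3148 mm of rise at 1:16 is 3148 × 16 = 50368 mm.
Intermediate landings: 6 × 1525 = 9150 mm.
Top and bottom landings: 2 × 1525 = 3050 mm.
Total = 50368 + 9150 + 3050 = 62568 mm.
= 62.57 m.

62.57 m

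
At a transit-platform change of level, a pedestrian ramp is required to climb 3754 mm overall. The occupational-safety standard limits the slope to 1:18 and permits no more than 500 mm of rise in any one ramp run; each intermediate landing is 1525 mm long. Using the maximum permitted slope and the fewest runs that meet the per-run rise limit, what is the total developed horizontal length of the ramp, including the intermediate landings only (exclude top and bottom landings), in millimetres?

78247 mm

3754 / 500 = 7.508 → round up to 8 ramp runs. That means 7 intermediate landings.
Horizontal run for 3754 mm of rise at 1:18 is 3754 × 18 = 67572 mm.
Intermediate landings: 7 × 1525 = 10675 mm.
Total developed length = 67572 + 10675 = 78247 mm.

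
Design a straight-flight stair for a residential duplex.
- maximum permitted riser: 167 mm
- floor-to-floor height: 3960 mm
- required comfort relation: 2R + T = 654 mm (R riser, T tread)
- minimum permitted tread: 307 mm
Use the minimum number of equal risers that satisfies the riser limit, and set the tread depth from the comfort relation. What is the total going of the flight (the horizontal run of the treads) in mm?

7452 mm

3960 / 167 = 23.71, so 24 risers are needed.
R = 3960 ÷ 24 = 165 mm.
T = 654 − 2·165 = 324 mm, which satisfies the 307 mm minimum.
24 risers give 23 treads; going = 23 × 324 = 7452 mm.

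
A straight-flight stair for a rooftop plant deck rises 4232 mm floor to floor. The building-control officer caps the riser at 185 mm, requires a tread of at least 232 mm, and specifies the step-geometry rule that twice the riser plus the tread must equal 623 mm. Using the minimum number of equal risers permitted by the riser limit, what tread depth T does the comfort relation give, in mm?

255 mm

⌈4232/185⌉ = 23 risers.
R = 4232 ÷ 23 = 184 mm.
Tread T = 623 − 2 × 184 = 255 mm (≥ 232 mm).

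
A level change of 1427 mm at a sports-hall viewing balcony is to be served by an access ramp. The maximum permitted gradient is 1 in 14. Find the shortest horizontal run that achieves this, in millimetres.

Run = rise × 14 = 1427 × 14 = 19978 mm.

19978 mm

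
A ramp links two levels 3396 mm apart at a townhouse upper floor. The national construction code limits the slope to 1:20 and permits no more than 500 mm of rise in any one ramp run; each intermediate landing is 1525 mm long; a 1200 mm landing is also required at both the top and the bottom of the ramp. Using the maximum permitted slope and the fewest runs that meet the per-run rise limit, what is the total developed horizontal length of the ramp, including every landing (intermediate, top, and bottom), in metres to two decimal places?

At most 500 each: 3396/500 = 6.79, giving 7 ramp runs. That means 6 intermediate landings.
Horizontal run for 3396 mm of rise at 1:20 is 3396 × 20 = 67920 mm.
Intermediate landings: 6 × 1525 = 9150 mm.
Top and bottom landings: 2 × 1200 = 2400 mm.
Total = 67920 + 9150 + 2400 = 79470 mm.
= 79.47 m.

79.47 m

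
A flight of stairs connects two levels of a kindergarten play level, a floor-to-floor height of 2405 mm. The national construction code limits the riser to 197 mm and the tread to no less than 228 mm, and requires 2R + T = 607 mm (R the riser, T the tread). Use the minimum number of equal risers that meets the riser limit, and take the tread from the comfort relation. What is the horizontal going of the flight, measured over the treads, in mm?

2844 mm

2405 / 197 = 12.21, so 13 risers are needed.
R = 2405 ÷ 13 = 185 mm.
Tread T = 607 − 2 × 185 = 237 mm (≥ 228 mm).
Treads = 13 − 1 = 12; going = 12 × 237 = 2844 mm.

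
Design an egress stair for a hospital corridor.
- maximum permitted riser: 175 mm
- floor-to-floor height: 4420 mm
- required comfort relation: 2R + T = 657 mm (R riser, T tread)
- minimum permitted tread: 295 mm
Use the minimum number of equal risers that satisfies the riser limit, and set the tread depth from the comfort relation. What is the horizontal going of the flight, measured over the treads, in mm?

7925 mm

4420 / 175 = 25.26, so 26 risers are needed.
R = 4420 ÷ 26 = 170 mm.
T = 657 − 2·170 = 317 mm, which satisfies the 295 mm minimum.
Treads = 26 − 1 = 25; going = 25 × 317 = 7925 mm.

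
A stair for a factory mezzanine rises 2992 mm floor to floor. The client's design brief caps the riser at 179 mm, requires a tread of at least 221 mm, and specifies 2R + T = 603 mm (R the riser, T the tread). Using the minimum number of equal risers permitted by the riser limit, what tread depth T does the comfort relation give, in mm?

251 mm

2992 / 179 = 16.72, so 17 risers are needed.
Each riser is 2992/17 = 176 mm (≤ 179 mm).
Tread T = 603 − 2 × 176 = 251 mm (≥ 221 mm).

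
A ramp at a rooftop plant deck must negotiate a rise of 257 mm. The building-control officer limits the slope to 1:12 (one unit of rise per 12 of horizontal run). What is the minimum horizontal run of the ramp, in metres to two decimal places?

Run = rise × 12 = 257 × 12 = 3084 mm.
3084 mm = 3.08 m.

3.08 m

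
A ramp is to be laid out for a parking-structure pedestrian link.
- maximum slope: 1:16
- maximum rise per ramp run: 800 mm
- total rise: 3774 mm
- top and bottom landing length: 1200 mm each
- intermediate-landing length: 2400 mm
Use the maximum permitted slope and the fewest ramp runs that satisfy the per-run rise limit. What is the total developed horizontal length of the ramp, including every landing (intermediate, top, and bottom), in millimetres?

At most 800 each: 3774/800 = 4.72, giving 5 ramp runs. That means 4 intermediate landings.
Horizontal run for 3774 mm of rise at 1:16 is 3774 × 16 = 60384 mm.
Intermediate landings: 4 × 2400 = 9600 mm.
Top and bottom landings: 2 × 1200 = 2400 mm.
Total = 60384 + 9600 + 2400 = 72384 mm.

72384 mm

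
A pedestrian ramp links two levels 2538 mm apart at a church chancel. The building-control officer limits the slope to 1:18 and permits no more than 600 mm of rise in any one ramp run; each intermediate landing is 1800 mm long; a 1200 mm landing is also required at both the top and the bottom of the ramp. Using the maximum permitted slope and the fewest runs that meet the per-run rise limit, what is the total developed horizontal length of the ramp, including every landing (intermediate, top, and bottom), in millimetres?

55284 mm

2538 / 600 = 4.23, so 5 ramp runs are needed. That means 4 intermediate landings.
Ramp run (horizontal) at 1:18: 2538 × 18 = 45684 mm.
Intermediate landings: 4 × 1800 = 7200 mm.
Top and bottom landings: 2 × 1200 = 2400 mm.
Total = 45684 + 7200 + 2400 = 55284 mm.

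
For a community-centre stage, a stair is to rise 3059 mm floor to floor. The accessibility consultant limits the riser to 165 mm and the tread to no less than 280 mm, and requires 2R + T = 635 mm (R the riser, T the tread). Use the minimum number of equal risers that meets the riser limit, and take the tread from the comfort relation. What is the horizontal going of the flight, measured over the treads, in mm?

3059 / 165 = 18.539 → round up to 19 risers.
Riser R = 3059 / 19 = 161 mm, within the 165 mm limit.
From 2R + T = 635: T = 635 − 322 = 313 mm.
Treads = 19 − 1 = 18; going = 18 × 313 = 5634 mm.

5634 mm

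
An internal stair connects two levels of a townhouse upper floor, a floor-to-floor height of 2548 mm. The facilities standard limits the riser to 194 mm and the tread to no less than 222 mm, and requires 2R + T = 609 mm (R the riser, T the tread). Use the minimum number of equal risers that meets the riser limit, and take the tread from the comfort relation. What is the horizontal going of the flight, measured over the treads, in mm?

At most 194 each: 2548/194 = 13.13, giving 14 risers.
Each riser is 2548/14 = 182 mm (≤ 194 mm).
From 2R + T = 609: T = 609 − 364 = 245 mm.
Treads = 14 − 1 = 13; going = 13 × 245 = 3185 mm.

3185 mm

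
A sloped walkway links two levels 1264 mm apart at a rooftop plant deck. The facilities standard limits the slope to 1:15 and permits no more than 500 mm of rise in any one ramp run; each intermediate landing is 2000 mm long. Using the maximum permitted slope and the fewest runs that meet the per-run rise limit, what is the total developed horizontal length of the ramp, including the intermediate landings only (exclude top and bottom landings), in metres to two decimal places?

22.96 m

1264 / 500 = 2.528 → round up to 3 ramp runs. That means 2 intermediate landings.
Ramp run (horizontal) at 1:15: 1264 × 15 = 18960 mm.
2 intermediate landings contribute 2 × 2000 = 4000 mm.
Total developed length = 18960 + 4000 = 22960 mm.
= 22.96 m.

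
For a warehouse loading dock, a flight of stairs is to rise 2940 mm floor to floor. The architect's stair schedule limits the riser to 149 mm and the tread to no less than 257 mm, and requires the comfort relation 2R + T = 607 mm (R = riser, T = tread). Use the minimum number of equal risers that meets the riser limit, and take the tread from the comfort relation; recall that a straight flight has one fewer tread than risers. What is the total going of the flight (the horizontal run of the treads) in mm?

At most 149 each: 2940/149 = 19.73, giving 20 risers.
R = 2940 ÷ 20 = 147 mm.
T = 607 − 2·147 = 313 mm, which satisfies the 257 mm minimum.
Going = (20 − 1) × 313 = 5947 mm.

5947 mm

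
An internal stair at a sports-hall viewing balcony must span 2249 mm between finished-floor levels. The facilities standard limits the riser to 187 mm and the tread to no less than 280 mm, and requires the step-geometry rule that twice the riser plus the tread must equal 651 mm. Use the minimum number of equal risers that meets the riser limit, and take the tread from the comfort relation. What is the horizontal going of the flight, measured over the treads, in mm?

⌈2249/187⌉ = 13 risers.
Riser R = 2249 / 13 = 173 mm, within the 187 mm limit.
T = 651 − 2·173 = 305 mm, which satisfies the 280 mm minimum.
Treads = 13 − 1 = 12; going = 12 × 305 = 3660 mm.

3660 mm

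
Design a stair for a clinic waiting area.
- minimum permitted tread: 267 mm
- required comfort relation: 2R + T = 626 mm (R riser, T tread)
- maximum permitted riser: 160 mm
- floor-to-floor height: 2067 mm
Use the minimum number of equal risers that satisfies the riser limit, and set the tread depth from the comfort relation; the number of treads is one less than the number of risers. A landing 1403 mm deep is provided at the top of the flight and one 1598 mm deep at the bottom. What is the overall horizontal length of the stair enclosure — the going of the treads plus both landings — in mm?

6697 mm

2067 / 160 = 12.919 → round up to 13 risers.
Each riser is 2067/13 = 159 mm (≤ 160 mm).
Tread T = 626 − 2 × 159 = 308 mm (≥ 267 mm).
13 risers give 12 treads; going = 12 × 308 = 3696 mm.
Enclosure = 3696 + 1403 + 1598 = 6697 mm.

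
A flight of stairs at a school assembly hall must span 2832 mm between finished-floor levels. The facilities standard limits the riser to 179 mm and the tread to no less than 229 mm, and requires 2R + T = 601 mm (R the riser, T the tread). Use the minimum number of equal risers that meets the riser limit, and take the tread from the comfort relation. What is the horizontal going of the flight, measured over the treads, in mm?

3705 mm

2832 / 179 = 15.82, so 16 risers are needed.
Riser R = 2832 / 16 = 177 mm, within the 179 mm limit.
T = 601 − 2·177 = 247 mm, which satisfies the 229 mm minimum.
16 risers give 15 treads; going = 15 × 247 = 3705 mm.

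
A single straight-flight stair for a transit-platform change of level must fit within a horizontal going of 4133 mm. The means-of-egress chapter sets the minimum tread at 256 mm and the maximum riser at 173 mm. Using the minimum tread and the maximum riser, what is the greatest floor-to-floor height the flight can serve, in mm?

Treads that fit: ⌊4133 / 256⌋ = 16.
Risers = treads + 1 = 17.
Maximum height = 17 × 173 = 2941 mm.

2941 mm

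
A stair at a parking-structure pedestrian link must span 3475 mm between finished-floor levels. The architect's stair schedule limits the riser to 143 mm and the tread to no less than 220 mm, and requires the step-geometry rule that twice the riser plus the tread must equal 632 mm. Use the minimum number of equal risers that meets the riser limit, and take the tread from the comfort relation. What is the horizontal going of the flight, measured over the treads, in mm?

3475 / 143 = 24.301 → round up to 25 risers.
Each riser is 3475/25 = 139 mm (≤ 143 mm).
Tread T = 632 − 2 × 139 = 354 mm (≥ 220 mm).
Going = (25 − 1) × 354 = 8496 mm.

8496 mm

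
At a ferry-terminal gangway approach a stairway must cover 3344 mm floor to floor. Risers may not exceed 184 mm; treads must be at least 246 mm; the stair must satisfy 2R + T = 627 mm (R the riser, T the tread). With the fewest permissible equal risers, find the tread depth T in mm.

275 mm

3344 / 184 = 18.174 → round up to 19 risers.
R = 3344 ÷ 19 = 176 mm.
T = 627 − 2·176 = 275 mm, which satisfies the 246 mm minimum.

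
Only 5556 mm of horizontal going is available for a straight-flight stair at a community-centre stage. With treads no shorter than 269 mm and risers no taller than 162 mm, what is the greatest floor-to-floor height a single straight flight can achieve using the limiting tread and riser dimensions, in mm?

5556 / 269 = 20.65, so 20 treads fit.
Risers = treads + 1 = 21.
Maximum height = 21 × 162 = 3402 mm.

3402 mm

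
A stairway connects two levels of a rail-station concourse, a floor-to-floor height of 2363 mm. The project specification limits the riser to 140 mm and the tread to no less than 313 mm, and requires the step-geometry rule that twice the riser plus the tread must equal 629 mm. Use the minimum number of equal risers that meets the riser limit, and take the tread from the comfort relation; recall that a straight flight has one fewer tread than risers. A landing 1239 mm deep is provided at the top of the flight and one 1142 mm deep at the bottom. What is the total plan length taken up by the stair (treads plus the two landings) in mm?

7997 mm

At most 140 each: 2363/140 = 16.88, giving 17 risers.
R = 2363 ÷ 17 = 139 mm.
Tread T = 629 − 2 × 139 = 351 mm (≥ 313 mm).
Treads = 17 − 1 = 16; going = 16 × 351 = 5616 mm.
Enclosure = 5616 + 1239 + 1142 = 7997 mm.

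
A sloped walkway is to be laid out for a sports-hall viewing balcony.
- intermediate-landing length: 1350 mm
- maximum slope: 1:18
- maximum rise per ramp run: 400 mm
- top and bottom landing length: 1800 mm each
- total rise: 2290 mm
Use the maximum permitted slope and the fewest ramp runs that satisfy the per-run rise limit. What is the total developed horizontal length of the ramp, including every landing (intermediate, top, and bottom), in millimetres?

51570 mm

2290 / 400 = 5.72, so 6 ramp runs are needed. That means 5 intermediate landings.
Horizontal run for 2290 mm of rise at 1:18 is 2290 × 18 = 41220 mm.
5 intermediate landings contribute 5 × 1350 = 6750 mm.
Top and bottom landings: 2 × 1800 = 3600 mm.
Total = 41220 + 6750 + 3600 = 51570 mm.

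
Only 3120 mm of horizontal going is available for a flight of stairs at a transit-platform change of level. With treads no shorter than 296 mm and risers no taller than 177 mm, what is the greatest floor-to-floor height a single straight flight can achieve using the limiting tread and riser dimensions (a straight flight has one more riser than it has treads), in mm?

3120 / 296 = 10.54, so 10 treads fit.
Risers = treads + 1 = 11.
Maximum height = 11 × 177 = 1947 mm.

1947 mm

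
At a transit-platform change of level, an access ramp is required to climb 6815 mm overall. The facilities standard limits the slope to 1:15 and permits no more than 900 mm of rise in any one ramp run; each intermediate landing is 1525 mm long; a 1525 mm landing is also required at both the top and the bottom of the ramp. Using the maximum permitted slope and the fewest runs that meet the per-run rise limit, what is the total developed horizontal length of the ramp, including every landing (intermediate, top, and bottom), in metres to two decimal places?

6815 / 900 = 7.572 → round up to 8 ramp runs. That means 7 intermediate landings.
Horizontal run for 6815 mm of rise at 1:15 is 6815 × 15 = 102225 mm.
Intermediate landings: 7 × 1525 = 10675 mm.
Top and bottom landings: 2 × 1525 = 3050 mm.
Total = 102225 + 10675 + 3050 = 115950 mm.
= 115.95 m.

115.95 m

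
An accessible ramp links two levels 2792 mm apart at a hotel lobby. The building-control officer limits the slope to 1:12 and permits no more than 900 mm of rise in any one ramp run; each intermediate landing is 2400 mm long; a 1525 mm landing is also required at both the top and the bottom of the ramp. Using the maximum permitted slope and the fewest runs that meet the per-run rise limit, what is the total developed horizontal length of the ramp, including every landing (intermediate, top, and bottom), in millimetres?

At most 900 each: 2792/900 = 3.10, giving 4 ramp runs. That means 3 intermediate landings.
Ramp run (horizontal) at 1:12: 2792 × 12 = 33504 mm.
3 intermediate landings contribute 3 × 2400 = 7200 mm.
Top and bottom landings: 2 × 1525 = 3050 mm.
Total = 33504 + 7200 + 3050 = 43754 mm.

43754 mm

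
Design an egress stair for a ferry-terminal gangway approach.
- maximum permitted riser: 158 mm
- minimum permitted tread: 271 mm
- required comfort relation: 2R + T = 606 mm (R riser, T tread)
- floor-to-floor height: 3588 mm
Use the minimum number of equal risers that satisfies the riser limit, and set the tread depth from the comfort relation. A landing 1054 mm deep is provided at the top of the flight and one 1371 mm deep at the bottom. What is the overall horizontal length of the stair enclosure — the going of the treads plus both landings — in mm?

8893 mm

⌈3588/158⌉ = 23 risers.
Riser R = 3588 / 23 = 156 mm, within the 158 mm limit.
T = 606 − 2·156 = 294 mm, which satisfies the 271 mm minimum.
23 risers give 22 treads; going = 22 × 294 = 6468 mm.
Enclosure = 6468 + 1054 + 1371 = 8893 mm.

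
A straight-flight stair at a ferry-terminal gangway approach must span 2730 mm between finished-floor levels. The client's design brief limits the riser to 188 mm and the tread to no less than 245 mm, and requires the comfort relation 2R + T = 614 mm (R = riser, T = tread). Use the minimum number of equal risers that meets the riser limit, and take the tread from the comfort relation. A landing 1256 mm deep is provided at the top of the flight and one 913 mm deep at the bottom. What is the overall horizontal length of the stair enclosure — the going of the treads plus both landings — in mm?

5669 mm

2730 / 188 = 14.521 → round up to 15 risers.
Each riser is 2730/15 = 182 mm (≤ 188 mm).
From 2R + T = 614: T = 614 − 364 = 250 mm.
Treads = 15 − 1 = 14; going = 14 × 250 = 3500 mm.
Add landings: 3500 + 1256 + 913 = 5669 mm.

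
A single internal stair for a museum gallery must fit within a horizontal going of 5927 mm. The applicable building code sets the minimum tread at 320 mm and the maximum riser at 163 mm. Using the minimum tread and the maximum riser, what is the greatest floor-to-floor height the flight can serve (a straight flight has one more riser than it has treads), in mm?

Treads that fit: ⌊5927 / 320⌋ = 18.
Risers = treads + 1 = 19.
Maximum height = 19 × 163 = 3097 mm.

3097 mm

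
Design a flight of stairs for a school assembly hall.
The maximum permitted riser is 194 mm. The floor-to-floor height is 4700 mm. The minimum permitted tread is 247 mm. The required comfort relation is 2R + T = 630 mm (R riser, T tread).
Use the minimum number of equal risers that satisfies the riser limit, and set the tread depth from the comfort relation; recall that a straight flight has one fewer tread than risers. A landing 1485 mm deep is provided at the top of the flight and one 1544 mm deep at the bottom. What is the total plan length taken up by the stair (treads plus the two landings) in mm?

9125 mm

At most 194 each: 4700/194 = 24.23, giving 25 risers.
Riser R = 4700 / 25 = 188 mm, within the 194 mm limit.
Tread T = 630 − 2 × 188 = 254 mm (≥ 247 mm).
Treads = 25 − 1 = 24; going = 24 × 254 = 6096 mm.
Enclosure = 6096 + 1485 + 1544 = 9125 mm.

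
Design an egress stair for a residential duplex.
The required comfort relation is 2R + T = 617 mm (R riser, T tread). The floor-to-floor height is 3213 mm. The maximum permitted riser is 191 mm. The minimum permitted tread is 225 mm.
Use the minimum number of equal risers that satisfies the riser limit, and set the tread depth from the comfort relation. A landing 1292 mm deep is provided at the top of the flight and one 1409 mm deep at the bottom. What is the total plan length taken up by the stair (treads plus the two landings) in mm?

At most 191 each: 3213/191 = 16.82, giving 17 risers.
Each riser is 3213/17 = 189 mm (≤ 191 mm).
T = 617 − 2·189 = 239 mm, which satisfies the 225 mm minimum.
17 risers give 16 treads; going = 16 × 239 = 3824 mm.
Enclosure = 3824 + 1292 + 1409 = 6525 mm.

6525 mm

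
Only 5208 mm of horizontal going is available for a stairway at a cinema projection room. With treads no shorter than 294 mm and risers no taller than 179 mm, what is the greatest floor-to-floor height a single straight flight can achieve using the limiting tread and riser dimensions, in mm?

3222 mm

Treads that fit: ⌊5208 / 294⌋ = 17.
Risers = treads + 1 = 18.
Maximum height = 18 × 179 = 3222 mm.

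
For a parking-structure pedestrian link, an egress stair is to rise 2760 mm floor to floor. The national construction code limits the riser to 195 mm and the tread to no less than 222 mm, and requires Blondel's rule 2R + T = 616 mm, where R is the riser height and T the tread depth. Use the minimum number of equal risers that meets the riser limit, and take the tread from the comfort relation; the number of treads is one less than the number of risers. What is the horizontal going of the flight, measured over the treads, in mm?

2760 / 195 = 14.154 → round up to 15 risers.
Each riser is 2760/15 = 184 mm (≤ 195 mm).
From 2R + T = 616: T = 616 − 368 = 248 mm.
15 risers give 14 treads; going = 14 × 248 = 3472 mm.

3472 mm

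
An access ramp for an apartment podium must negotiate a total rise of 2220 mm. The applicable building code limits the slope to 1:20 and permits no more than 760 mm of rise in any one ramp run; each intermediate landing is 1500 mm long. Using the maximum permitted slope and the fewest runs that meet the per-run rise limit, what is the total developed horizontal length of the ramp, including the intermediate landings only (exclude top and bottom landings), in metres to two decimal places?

47.40 m

2220 / 760 = 2.92, so 3 ramp runs are needed. That means 2 intermediate landings.
Ramp run (horizontal) at 1:20: 2220 × 20 = 44400 mm.
2 intermediate landings contribute 2 × 1500 = 3000 mm.
Developed length = 44400 + 3000 = 47400 mm.
= 47.40 m.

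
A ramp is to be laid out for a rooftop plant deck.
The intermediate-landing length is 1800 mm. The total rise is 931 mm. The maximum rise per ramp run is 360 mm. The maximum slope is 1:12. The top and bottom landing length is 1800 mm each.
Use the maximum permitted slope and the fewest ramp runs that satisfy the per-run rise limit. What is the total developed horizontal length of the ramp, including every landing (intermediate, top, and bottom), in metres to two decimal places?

18.37 m

931 / 360 = 2.59, so 3 ramp runs are needed. That means 2 intermediate landings.
Ramp run (horizontal) at 1:12: 931 × 12 = 11172 mm.
2 intermediate landings contribute 2 × 1800 = 3600 mm.
Top and bottom landings: 2 × 1800 = 3600 mm.
Total = 11172 + 3600 + 3600 = 18372 mm.
= 18.37 m.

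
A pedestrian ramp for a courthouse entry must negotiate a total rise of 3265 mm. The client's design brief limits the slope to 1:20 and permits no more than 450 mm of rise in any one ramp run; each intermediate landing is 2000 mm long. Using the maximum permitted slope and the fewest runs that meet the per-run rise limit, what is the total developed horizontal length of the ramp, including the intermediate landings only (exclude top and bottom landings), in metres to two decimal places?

79.30 m

At most 450 each: 3265/450 = 7.26, giving 8 ramp runs. That means 7 intermediate landings.
Horizontal run for 3265 mm of rise at 1:20 is 3265 × 20 = 65300 mm.
7 intermediate landings contribute 7 × 2000 = 14000 mm.
Developed length = 65300 + 14000 = 79300 mm.
= 79.30 m.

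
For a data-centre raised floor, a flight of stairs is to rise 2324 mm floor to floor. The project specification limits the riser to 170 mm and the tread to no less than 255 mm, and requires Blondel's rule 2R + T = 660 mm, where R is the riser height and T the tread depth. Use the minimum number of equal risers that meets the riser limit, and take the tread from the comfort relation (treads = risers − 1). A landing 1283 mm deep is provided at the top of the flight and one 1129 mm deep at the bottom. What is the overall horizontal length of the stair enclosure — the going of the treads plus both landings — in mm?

⌈2324/170⌉ = 14 risers.
R = 2324 ÷ 14 = 166 mm.
From 2R + T = 660: T = 660 − 332 = 328 mm.
Treads = 14 − 1 = 13; going = 13 × 328 = 4264 mm.
Add landings: 4264 + 1283 + 1129 = 6676 mm.

6676 mm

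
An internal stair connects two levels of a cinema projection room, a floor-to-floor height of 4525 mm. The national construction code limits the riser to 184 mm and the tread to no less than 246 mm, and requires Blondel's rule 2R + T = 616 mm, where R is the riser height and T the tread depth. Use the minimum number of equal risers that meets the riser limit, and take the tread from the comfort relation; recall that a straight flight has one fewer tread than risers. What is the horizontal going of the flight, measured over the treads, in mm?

6096 mm

⌈4525/184⌉ = 25 risers.
R = 4525 ÷ 25 = 181 mm.
Tread T = 616 − 2 × 181 = 254 mm (≥ 246 mm).
Treads = 25 − 1 = 24; going = 24 × 254 = 6096 mm.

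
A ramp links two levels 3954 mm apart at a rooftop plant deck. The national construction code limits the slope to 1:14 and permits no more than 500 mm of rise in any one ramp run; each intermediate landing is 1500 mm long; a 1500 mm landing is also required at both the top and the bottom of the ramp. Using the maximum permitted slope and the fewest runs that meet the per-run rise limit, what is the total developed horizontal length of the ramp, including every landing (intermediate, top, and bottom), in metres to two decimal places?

3954 / 500 = 7.908 → round up to 8 ramp runs. That means 7 intermediate landings.
Horizontal run for 3954 mm of rise at 1:14 is 3954 × 14 = 55356 mm.
Intermediate landings: 7 × 1500 = 10500 mm.
Top and bottom landings: 2 × 1500 = 3000 mm.
Total = 55356 + 10500 + 3000 = 68856 mm.
= 68.86 m.

68.86 m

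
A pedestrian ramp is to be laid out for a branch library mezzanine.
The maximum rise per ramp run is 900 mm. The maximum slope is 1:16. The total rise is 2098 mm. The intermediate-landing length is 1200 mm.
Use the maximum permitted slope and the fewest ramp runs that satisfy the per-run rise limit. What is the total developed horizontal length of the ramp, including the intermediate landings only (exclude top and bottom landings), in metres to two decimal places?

35.97 m

2098 / 900 = 2.331 → round up to 3 ramp runs. That means 2 intermediate landings.
Horizontal run for 2098 mm of rise at 1:16 is 2098 × 16 = 33568 mm.
2 intermediate landings contribute 2 × 1200 = 2400 mm.
Developed length = 33568 + 2400 = 35968 mm.
= 35.97 m.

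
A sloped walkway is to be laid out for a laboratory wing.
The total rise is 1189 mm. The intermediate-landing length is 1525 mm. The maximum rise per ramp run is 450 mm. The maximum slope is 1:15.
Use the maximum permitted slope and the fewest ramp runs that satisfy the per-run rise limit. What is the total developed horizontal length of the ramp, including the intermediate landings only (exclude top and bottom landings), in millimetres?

⌈1189/450⌉ = 3 ramp runs. That means 2 intermediate landings.
Horizontal run for 1189 mm of rise at 1:15 is 1189 × 15 = 17835 mm.
Intermediate landings: 2 × 1525 = 3050 mm.
Developed length = 17835 + 3050 = 20885 mm.

20885 mm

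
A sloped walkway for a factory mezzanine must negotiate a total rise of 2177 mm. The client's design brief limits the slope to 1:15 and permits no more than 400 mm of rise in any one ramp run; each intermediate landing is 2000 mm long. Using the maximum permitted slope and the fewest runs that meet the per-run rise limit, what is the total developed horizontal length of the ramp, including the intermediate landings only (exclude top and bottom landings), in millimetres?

42655 mm

2177 / 400 = 5.442 → round up to 6 ramp runs. That means 5 intermediate landings.
Horizontal run for 2177 mm of rise at 1:15 is 2177 × 15 = 32655 mm.
Intermediate landings: 5 × 2000 = 10000 mm.
Total developed length = 32655 + 10000 = 42655 mm.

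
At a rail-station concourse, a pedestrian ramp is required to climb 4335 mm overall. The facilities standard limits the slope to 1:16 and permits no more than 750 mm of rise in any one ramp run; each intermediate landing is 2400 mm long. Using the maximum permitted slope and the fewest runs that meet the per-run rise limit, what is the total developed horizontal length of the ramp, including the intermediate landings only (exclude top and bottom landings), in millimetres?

4335 / 750 = 5.780 → round up to 6 ramp runs. That means 5 intermediate landings.
Ramp run (horizontal) at 1:16: 4335 × 16 = 69360 mm.
5 intermediate landings contribute 5 × 2400 = 12000 mm.
Total developed length = 69360 + 12000 = 81360 mm.

81360 mm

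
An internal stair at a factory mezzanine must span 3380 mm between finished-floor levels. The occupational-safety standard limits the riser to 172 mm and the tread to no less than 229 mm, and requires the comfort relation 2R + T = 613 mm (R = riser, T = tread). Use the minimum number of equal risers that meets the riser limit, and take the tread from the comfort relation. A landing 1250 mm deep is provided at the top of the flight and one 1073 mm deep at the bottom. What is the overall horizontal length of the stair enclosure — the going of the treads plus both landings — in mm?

7548 mm

3380 / 172 = 19.651 → round up to 20 risers.
R = 3380 ÷ 20 = 169 mm.
Tread T = 613 − 2 × 169 = 275 mm (≥ 229 mm).
Going = (20 − 1) × 275 = 5225 mm.
Enclosure = 5225 + 1250 + 1073 = 7548 mm.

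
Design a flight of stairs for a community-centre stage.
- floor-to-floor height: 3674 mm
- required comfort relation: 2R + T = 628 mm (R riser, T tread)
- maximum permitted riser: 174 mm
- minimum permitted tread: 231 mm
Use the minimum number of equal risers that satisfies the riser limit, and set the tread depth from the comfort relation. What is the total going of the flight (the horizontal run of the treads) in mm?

At most 174 each: 3674/174 = 21.11, giving 22 risers.
Each riser is 3674/22 = 167 mm (≤ 174 mm).
Tread T = 628 − 2 × 167 = 294 mm (≥ 231 mm).
Treads = 22 − 1 = 21; going = 21 × 294 = 6174 mm.

6174 mm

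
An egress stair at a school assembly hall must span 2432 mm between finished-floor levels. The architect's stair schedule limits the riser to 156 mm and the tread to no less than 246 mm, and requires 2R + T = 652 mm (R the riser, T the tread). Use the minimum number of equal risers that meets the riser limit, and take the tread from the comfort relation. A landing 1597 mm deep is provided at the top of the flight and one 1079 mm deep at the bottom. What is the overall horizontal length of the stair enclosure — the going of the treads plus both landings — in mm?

7896 mm

2432 / 156 = 15.590 → round up to 16 risers.
R = 2432 ÷ 16 = 152 mm.
From 2R + T = 652: T = 652 − 304 = 348 mm.
16 risers give 15 treads; going = 15 × 348 = 5220 mm.
Enclosure = 5220 + 1597 + 1079 = 7896 mm.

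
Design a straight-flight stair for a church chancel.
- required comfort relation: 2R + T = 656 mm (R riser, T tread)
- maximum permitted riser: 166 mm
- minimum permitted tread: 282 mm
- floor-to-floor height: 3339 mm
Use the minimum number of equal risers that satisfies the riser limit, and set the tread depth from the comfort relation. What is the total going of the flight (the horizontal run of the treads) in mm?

6760 mm

3339 / 166 = 20.11, so 21 risers are needed.
R = 3339 ÷ 21 = 159 mm.
From 2R + T = 656: T = 656 − 318 = 338 mm.
Treads = 21 − 1 = 20; going = 20 × 338 = 6760 mm.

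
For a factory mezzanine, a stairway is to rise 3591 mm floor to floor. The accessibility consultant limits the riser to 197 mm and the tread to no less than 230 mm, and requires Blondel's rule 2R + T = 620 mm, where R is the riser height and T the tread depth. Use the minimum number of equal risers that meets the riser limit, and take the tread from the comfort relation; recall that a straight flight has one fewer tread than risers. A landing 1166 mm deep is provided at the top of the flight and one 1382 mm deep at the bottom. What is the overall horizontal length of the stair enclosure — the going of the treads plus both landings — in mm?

⌈3591/197⌉ = 19 risers.
R = 3591 ÷ 19 = 189 mm.
T = 620 − 2·189 = 242 mm, which satisfies the 230 mm minimum.
19 risers give 18 treads; going = 18 × 242 = 4356 mm.
Enclosure = 4356 + 1166 + 1382 = 6904 mm.

6904 mm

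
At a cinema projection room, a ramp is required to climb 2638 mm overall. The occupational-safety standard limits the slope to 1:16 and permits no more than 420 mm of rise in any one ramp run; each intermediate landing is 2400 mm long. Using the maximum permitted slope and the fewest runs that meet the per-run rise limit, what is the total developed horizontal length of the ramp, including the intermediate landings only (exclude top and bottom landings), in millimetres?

At most 420 each: 2638/420 = 6.28, giving 7 ramp runs. That means 6 intermediate landings.
Ramp run (horizontal) at 1:16: 2638 × 16 = 42208 mm.
6 intermediate landings contribute 6 × 2400 = 14400 mm.
Total developed length = 42208 + 14400 = 56608 mm.

56608 mm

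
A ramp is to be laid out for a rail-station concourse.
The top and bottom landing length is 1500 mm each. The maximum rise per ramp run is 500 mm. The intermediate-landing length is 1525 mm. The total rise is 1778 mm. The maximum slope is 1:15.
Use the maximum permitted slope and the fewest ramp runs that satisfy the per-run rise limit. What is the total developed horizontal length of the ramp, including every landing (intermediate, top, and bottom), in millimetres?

34245 mm

1778 / 500 = 3.556 → round up to 4 ramp runs. That means 3 intermediate landings.
Horizontal run for 1778 mm of rise at 1:15 is 1778 × 15 = 26670 mm.
Intermediate landings: 3 × 1525 = 4575 mm.
Top and bottom landings: 2 × 1500 = 3000 mm.
Total = 26670 + 4575 + 3000 = 34245 mm.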